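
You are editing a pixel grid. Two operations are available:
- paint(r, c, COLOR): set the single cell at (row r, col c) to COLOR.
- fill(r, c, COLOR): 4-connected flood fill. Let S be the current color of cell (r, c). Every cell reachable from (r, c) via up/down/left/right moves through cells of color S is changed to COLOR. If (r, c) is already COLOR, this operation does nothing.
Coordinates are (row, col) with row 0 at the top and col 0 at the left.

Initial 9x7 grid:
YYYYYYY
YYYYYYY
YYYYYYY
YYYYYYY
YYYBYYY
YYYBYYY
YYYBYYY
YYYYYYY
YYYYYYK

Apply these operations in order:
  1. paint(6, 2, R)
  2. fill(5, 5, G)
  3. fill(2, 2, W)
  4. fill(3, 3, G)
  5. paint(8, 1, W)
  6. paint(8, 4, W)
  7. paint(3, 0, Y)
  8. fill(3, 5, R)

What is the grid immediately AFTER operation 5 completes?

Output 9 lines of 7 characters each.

After op 1 paint(6,2,R):
YYYYYYY
YYYYYYY
YYYYYYY
YYYYYYY
YYYBYYY
YYYBYYY
YYRBYYY
YYYYYYY
YYYYYYK
After op 2 fill(5,5,G) [58 cells changed]:
GGGGGGG
GGGGGGG
GGGGGGG
GGGGGGG
GGGBGGG
GGGBGGG
GGRBGGG
GGGGGGG
GGGGGGK
After op 3 fill(2,2,W) [58 cells changed]:
WWWWWWW
WWWWWWW
WWWWWWW
WWWWWWW
WWWBWWW
WWWBWWW
WWRBWWW
WWWWWWW
WWWWWWK
After op 4 fill(3,3,G) [58 cells changed]:
GGGGGGG
GGGGGGG
GGGGGGG
GGGGGGG
GGGBGGG
GGGBGGG
GGRBGGG
GGGGGGG
GGGGGGK
After op 5 paint(8,1,W):
GGGGGGG
GGGGGGG
GGGGGGG
GGGGGGG
GGGBGGG
GGGBGGG
GGRBGGG
GGGGGGG
GWGGGGK

Answer: GGGGGGG
GGGGGGG
GGGGGGG
GGGGGGG
GGGBGGG
GGGBGGG
GGRBGGG
GGGGGGG
GWGGGGK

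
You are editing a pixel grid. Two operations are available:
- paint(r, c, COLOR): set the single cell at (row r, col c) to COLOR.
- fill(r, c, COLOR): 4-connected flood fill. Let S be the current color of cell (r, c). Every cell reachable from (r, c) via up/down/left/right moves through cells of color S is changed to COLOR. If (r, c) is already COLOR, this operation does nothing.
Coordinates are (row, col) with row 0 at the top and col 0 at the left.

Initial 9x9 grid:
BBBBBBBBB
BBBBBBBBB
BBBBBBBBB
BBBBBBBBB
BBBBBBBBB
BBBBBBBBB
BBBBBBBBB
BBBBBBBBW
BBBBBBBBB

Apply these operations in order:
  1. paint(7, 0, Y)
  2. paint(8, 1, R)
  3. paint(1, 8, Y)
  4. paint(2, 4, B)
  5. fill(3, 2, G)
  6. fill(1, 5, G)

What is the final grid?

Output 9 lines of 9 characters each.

After op 1 paint(7,0,Y):
BBBBBBBBB
BBBBBBBBB
BBBBBBBBB
BBBBBBBBB
BBBBBBBBB
BBBBBBBBB
BBBBBBBBB
YBBBBBBBW
BBBBBBBBB
After op 2 paint(8,1,R):
BBBBBBBBB
BBBBBBBBB
BBBBBBBBB
BBBBBBBBB
BBBBBBBBB
BBBBBBBBB
BBBBBBBBB
YBBBBBBBW
BRBBBBBBB
After op 3 paint(1,8,Y):
BBBBBBBBB
BBBBBBBBY
BBBBBBBBB
BBBBBBBBB
BBBBBBBBB
BBBBBBBBB
BBBBBBBBB
YBBBBBBBW
BRBBBBBBB
After op 4 paint(2,4,B):
BBBBBBBBB
BBBBBBBBY
BBBBBBBBB
BBBBBBBBB
BBBBBBBBB
BBBBBBBBB
BBBBBBBBB
YBBBBBBBW
BRBBBBBBB
After op 5 fill(3,2,G) [76 cells changed]:
GGGGGGGGG
GGGGGGGGY
GGGGGGGGG
GGGGGGGGG
GGGGGGGGG
GGGGGGGGG
GGGGGGGGG
YGGGGGGGW
BRGGGGGGG
After op 6 fill(1,5,G) [0 cells changed]:
GGGGGGGGG
GGGGGGGGY
GGGGGGGGG
GGGGGGGGG
GGGGGGGGG
GGGGGGGGG
GGGGGGGGG
YGGGGGGGW
BRGGGGGGG

Answer: GGGGGGGGG
GGGGGGGGY
GGGGGGGGG
GGGGGGGGG
GGGGGGGGG
GGGGGGGGG
GGGGGGGGG
YGGGGGGGW
BRGGGGGGG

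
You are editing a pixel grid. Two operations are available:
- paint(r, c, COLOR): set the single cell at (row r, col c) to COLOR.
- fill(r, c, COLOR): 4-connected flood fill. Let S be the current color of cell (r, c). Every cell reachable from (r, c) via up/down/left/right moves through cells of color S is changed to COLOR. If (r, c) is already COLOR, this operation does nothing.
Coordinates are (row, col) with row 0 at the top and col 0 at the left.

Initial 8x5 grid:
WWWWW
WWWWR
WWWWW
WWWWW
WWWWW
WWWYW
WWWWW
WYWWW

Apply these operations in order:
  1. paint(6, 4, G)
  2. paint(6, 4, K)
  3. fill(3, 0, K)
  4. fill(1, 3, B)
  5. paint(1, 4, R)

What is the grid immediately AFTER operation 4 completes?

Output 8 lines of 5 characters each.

After op 1 paint(6,4,G):
WWWWW
WWWWR
WWWWW
WWWWW
WWWWW
WWWYW
WWWWG
WYWWW
After op 2 paint(6,4,K):
WWWWW
WWWWR
WWWWW
WWWWW
WWWWW
WWWYW
WWWWK
WYWWW
After op 3 fill(3,0,K) [36 cells changed]:
KKKKK
KKKKR
KKKKK
KKKKK
KKKKK
KKKYK
KKKKK
KYKKK
After op 4 fill(1,3,B) [37 cells changed]:
BBBBB
BBBBR
BBBBB
BBBBB
BBBBB
BBBYB
BBBBB
BYBBB

Answer: BBBBB
BBBBR
BBBBB
BBBBB
BBBBB
BBBYB
BBBBB
BYBBB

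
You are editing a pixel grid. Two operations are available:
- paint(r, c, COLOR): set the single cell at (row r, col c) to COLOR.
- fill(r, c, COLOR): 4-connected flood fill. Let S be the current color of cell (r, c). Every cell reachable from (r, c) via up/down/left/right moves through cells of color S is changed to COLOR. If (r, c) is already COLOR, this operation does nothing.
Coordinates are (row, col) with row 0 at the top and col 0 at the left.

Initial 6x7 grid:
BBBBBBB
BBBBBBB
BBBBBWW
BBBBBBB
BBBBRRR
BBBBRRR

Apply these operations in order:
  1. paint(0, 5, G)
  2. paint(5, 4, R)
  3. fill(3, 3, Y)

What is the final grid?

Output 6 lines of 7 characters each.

After op 1 paint(0,5,G):
BBBBBGB
BBBBBBB
BBBBBWW
BBBBBBB
BBBBRRR
BBBBRRR
After op 2 paint(5,4,R):
BBBBBGB
BBBBBBB
BBBBBWW
BBBBBBB
BBBBRRR
BBBBRRR
After op 3 fill(3,3,Y) [33 cells changed]:
YYYYYGY
YYYYYYY
YYYYYWW
YYYYYYY
YYYYRRR
YYYYRRR

Answer: YYYYYGY
YYYYYYY
YYYYYWW
YYYYYYY
YYYYRRR
YYYYRRR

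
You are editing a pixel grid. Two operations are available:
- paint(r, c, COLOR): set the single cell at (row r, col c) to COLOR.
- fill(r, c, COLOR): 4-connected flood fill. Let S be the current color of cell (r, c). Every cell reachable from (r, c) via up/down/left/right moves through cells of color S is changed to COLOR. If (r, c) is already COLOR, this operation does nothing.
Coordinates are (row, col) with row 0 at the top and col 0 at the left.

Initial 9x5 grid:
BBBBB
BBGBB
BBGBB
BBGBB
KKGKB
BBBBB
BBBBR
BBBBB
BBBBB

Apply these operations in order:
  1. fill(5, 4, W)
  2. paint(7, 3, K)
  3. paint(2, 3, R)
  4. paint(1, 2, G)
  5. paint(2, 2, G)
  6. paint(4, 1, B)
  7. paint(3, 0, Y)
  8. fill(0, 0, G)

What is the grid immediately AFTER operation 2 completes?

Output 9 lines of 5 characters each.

After op 1 fill(5,4,W) [37 cells changed]:
WWWWW
WWGWW
WWGWW
WWGWW
KKGKW
WWWWW
WWWWR
WWWWW
WWWWW
After op 2 paint(7,3,K):
WWWWW
WWGWW
WWGWW
WWGWW
KKGKW
WWWWW
WWWWR
WWWKW
WWWWW

Answer: WWWWW
WWGWW
WWGWW
WWGWW
KKGKW
WWWWW
WWWWR
WWWKW
WWWWW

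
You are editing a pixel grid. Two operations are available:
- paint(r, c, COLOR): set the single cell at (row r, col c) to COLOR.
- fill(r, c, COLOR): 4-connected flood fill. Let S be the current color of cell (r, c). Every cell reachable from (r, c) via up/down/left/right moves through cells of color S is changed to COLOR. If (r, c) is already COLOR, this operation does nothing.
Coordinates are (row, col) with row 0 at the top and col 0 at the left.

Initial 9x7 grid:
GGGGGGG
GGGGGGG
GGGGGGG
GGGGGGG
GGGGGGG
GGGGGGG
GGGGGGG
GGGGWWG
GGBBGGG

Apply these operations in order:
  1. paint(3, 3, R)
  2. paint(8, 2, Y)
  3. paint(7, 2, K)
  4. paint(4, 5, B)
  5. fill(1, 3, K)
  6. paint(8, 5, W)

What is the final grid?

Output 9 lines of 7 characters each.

After op 1 paint(3,3,R):
GGGGGGG
GGGGGGG
GGGGGGG
GGGRGGG
GGGGGGG
GGGGGGG
GGGGGGG
GGGGWWG
GGBBGGG
After op 2 paint(8,2,Y):
GGGGGGG
GGGGGGG
GGGGGGG
GGGRGGG
GGGGGGG
GGGGGGG
GGGGGGG
GGGGWWG
GGYBGGG
After op 3 paint(7,2,K):
GGGGGGG
GGGGGGG
GGGGGGG
GGGRGGG
GGGGGGG
GGGGGGG
GGGGGGG
GGKGWWG
GGYBGGG
After op 4 paint(4,5,B):
GGGGGGG
GGGGGGG
GGGGGGG
GGGRGGG
GGGGGBG
GGGGGGG
GGGGGGG
GGKGWWG
GGYBGGG
After op 5 fill(1,3,K) [56 cells changed]:
KKKKKKK
KKKKKKK
KKKKKKK
KKKRKKK
KKKKKBK
KKKKKKK
KKKKKKK
KKKKWWK
KKYBKKK
After op 6 paint(8,5,W):
KKKKKKK
KKKKKKK
KKKKKKK
KKKRKKK
KKKKKBK
KKKKKKK
KKKKKKK
KKKKWWK
KKYBKWK

Answer: KKKKKKK
KKKKKKK
KKKKKKK
KKKRKKK
KKKKKBK
KKKKKKK
KKKKKKK
KKKKWWK
KKYBKWK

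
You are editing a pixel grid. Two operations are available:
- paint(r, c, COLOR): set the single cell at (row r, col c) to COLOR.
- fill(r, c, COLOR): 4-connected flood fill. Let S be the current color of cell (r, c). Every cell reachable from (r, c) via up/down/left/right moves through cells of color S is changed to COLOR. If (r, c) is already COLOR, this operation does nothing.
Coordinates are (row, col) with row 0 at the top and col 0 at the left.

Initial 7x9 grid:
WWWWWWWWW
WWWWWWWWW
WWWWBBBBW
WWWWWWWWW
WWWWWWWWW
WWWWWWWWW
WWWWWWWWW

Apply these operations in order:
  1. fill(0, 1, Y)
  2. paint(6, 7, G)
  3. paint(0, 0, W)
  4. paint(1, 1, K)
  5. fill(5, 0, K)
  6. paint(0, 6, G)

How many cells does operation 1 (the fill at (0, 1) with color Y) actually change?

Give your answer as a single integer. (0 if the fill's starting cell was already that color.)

After op 1 fill(0,1,Y) [59 cells changed]:
YYYYYYYYY
YYYYYYYYY
YYYYBBBBY
YYYYYYYYY
YYYYYYYYY
YYYYYYYYY
YYYYYYYYY

Answer: 59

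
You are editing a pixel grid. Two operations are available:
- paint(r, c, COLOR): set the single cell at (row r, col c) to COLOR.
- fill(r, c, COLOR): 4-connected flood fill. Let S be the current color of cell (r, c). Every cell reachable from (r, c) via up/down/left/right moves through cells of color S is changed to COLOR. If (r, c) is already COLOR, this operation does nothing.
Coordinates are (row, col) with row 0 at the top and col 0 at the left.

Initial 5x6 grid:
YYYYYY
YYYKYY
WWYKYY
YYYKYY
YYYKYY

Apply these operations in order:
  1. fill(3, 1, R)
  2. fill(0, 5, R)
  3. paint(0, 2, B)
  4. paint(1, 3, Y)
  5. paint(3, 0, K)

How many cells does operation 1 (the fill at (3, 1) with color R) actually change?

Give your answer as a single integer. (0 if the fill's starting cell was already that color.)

After op 1 fill(3,1,R) [24 cells changed]:
RRRRRR
RRRKRR
WWRKRR
RRRKRR
RRRKRR

Answer: 24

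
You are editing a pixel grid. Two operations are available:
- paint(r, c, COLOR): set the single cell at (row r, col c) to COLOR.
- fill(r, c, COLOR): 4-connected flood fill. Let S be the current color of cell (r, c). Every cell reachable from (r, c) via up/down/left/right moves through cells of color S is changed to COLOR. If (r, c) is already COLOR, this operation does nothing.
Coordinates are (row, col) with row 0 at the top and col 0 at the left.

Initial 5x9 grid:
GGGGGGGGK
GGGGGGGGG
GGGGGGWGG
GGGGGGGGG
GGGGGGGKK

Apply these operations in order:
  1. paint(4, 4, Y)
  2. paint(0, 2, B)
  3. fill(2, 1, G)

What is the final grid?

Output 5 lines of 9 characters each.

Answer: GGBGGGGGK
GGGGGGGGG
GGGGGGWGG
GGGGGGGGG
GGGGYGGKK

Derivation:
After op 1 paint(4,4,Y):
GGGGGGGGK
GGGGGGGGG
GGGGGGWGG
GGGGGGGGG
GGGGYGGKK
After op 2 paint(0,2,B):
GGBGGGGGK
GGGGGGGGG
GGGGGGWGG
GGGGGGGGG
GGGGYGGKK
After op 3 fill(2,1,G) [0 cells changed]:
GGBGGGGGK
GGGGGGGGG
GGGGGGWGG
GGGGGGGGG
GGGGYGGKK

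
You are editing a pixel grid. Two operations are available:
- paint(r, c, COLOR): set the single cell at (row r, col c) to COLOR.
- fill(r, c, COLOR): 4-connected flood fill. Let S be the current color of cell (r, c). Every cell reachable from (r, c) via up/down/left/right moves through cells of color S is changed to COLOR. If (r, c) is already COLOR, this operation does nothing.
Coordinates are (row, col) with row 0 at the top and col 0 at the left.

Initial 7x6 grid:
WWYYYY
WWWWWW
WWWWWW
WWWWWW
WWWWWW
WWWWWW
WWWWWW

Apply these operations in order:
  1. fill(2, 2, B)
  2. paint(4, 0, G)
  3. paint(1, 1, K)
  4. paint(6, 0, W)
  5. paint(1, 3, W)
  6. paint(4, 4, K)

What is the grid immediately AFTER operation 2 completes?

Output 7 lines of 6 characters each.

After op 1 fill(2,2,B) [38 cells changed]:
BBYYYY
BBBBBB
BBBBBB
BBBBBB
BBBBBB
BBBBBB
BBBBBB
After op 2 paint(4,0,G):
BBYYYY
BBBBBB
BBBBBB
BBBBBB
GBBBBB
BBBBBB
BBBBBB

Answer: BBYYYY
BBBBBB
BBBBBB
BBBBBB
GBBBBB
BBBBBB
BBBBBB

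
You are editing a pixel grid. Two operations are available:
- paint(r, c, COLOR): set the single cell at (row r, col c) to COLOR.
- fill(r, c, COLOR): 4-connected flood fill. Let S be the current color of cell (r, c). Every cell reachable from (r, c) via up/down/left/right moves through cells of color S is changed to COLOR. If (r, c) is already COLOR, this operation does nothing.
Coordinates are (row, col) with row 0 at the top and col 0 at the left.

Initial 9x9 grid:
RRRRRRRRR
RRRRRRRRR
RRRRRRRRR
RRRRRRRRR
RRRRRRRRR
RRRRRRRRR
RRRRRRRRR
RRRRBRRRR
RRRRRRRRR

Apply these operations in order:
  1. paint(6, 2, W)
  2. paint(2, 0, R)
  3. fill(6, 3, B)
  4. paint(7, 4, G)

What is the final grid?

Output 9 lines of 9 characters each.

Answer: BBBBBBBBB
BBBBBBBBB
BBBBBBBBB
BBBBBBBBB
BBBBBBBBB
BBBBBBBBB
BBWBBBBBB
BBBBGBBBB
BBBBBBBBB

Derivation:
After op 1 paint(6,2,W):
RRRRRRRRR
RRRRRRRRR
RRRRRRRRR
RRRRRRRRR
RRRRRRRRR
RRRRRRRRR
RRWRRRRRR
RRRRBRRRR
RRRRRRRRR
After op 2 paint(2,0,R):
RRRRRRRRR
RRRRRRRRR
RRRRRRRRR
RRRRRRRRR
RRRRRRRRR
RRRRRRRRR
RRWRRRRRR
RRRRBRRRR
RRRRRRRRR
After op 3 fill(6,3,B) [79 cells changed]:
BBBBBBBBB
BBBBBBBBB
BBBBBBBBB
BBBBBBBBB
BBBBBBBBB
BBBBBBBBB
BBWBBBBBB
BBBBBBBBB
BBBBBBBBB
After op 4 paint(7,4,G):
BBBBBBBBB
BBBBBBBBB
BBBBBBBBB
BBBBBBBBB
BBBBBBBBB
BBBBBBBBB
BBWBBBBBB
BBBBGBBBB
BBBBBBBBB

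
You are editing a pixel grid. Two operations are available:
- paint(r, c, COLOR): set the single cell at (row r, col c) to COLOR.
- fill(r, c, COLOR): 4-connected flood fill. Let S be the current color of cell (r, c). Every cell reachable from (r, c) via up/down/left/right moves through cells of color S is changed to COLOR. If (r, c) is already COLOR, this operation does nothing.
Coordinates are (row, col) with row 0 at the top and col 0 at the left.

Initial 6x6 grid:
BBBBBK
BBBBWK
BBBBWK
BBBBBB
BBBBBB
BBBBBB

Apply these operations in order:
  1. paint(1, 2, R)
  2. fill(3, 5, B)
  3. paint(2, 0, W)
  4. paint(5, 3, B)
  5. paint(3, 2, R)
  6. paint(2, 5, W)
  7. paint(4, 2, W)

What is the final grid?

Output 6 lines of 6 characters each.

After op 1 paint(1,2,R):
BBBBBK
BBRBWK
BBBBWK
BBBBBB
BBBBBB
BBBBBB
After op 2 fill(3,5,B) [0 cells changed]:
BBBBBK
BBRBWK
BBBBWK
BBBBBB
BBBBBB
BBBBBB
After op 3 paint(2,0,W):
BBBBBK
BBRBWK
WBBBWK
BBBBBB
BBBBBB
BBBBBB
After op 4 paint(5,3,B):
BBBBBK
BBRBWK
WBBBWK
BBBBBB
BBBBBB
BBBBBB
After op 5 paint(3,2,R):
BBBBBK
BBRBWK
WBBBWK
BBRBBB
BBBBBB
BBBBBB
After op 6 paint(2,5,W):
BBBBBK
BBRBWK
WBBBWW
BBRBBB
BBBBBB
BBBBBB
After op 7 paint(4,2,W):
BBBBBK
BBRBWK
WBBBWW
BBRBBB
BBWBBB
BBBBBB

Answer: BBBBBK
BBRBWK
WBBBWW
BBRBBB
BBWBBB
BBBBBB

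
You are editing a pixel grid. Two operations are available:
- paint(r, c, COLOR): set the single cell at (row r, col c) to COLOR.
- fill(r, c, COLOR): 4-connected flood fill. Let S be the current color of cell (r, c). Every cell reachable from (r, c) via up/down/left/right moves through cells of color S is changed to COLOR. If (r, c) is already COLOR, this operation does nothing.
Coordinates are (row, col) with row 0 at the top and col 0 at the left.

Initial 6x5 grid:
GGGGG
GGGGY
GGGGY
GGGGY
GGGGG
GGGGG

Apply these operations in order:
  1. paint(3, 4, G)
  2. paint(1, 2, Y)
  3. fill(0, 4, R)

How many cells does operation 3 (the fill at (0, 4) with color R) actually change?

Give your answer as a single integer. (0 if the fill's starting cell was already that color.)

Answer: 27

Derivation:
After op 1 paint(3,4,G):
GGGGG
GGGGY
GGGGY
GGGGG
GGGGG
GGGGG
After op 2 paint(1,2,Y):
GGGGG
GGYGY
GGGGY
GGGGG
GGGGG
GGGGG
After op 3 fill(0,4,R) [27 cells changed]:
RRRRR
RRYRY
RRRRY
RRRRR
RRRRR
RRRRR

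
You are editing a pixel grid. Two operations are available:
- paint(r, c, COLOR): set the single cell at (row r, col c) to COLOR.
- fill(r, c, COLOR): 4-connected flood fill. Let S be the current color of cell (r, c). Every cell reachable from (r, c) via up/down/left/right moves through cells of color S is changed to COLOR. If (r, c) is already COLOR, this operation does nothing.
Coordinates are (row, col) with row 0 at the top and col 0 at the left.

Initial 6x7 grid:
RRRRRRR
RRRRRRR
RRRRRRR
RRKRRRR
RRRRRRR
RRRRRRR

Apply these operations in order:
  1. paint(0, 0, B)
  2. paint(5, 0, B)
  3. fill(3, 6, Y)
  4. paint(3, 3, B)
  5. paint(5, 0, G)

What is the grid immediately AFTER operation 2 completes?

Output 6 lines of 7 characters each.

After op 1 paint(0,0,B):
BRRRRRR
RRRRRRR
RRRRRRR
RRKRRRR
RRRRRRR
RRRRRRR
After op 2 paint(5,0,B):
BRRRRRR
RRRRRRR
RRRRRRR
RRKRRRR
RRRRRRR
BRRRRRR

Answer: BRRRRRR
RRRRRRR
RRRRRRR
RRKRRRR
RRRRRRR
BRRRRRR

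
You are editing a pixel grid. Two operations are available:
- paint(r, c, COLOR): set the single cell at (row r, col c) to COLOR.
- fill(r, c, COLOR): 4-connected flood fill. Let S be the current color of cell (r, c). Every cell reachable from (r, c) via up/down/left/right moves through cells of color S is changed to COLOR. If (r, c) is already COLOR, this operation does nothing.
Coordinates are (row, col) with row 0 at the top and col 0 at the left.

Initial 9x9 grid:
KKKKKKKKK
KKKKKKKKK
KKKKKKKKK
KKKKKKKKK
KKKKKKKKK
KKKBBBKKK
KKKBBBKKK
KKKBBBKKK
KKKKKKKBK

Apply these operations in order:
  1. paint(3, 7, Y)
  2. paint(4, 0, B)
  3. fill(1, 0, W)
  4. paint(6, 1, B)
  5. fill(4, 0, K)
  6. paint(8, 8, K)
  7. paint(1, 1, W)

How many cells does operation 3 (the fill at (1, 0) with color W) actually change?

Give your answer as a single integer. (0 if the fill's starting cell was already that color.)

After op 1 paint(3,7,Y):
KKKKKKKKK
KKKKKKKKK
KKKKKKKKK
KKKKKKKYK
KKKKKKKKK
KKKBBBKKK
KKKBBBKKK
KKKBBBKKK
KKKKKKKBK
After op 2 paint(4,0,B):
KKKKKKKKK
KKKKKKKKK
KKKKKKKKK
KKKKKKKYK
BKKKKKKKK
KKKBBBKKK
KKKBBBKKK
KKKBBBKKK
KKKKKKKBK
After op 3 fill(1,0,W) [69 cells changed]:
WWWWWWWWW
WWWWWWWWW
WWWWWWWWW
WWWWWWWYW
BWWWWWWWW
WWWBBBWWW
WWWBBBWWW
WWWBBBWWW
WWWWWWWBW

Answer: 69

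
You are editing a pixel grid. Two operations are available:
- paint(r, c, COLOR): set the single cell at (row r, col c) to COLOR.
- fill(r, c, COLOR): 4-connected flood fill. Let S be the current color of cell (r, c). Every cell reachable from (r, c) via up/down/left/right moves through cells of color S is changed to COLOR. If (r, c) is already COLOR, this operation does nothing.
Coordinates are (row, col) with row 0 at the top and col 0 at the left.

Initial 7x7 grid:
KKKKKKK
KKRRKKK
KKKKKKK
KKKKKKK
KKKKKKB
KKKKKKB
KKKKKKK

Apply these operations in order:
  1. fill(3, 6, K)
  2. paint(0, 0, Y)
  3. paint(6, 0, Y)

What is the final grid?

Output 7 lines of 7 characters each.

Answer: YKKKKKK
KKRRKKK
KKKKKKK
KKKKKKK
KKKKKKB
KKKKKKB
YKKKKKK

Derivation:
After op 1 fill(3,6,K) [0 cells changed]:
KKKKKKK
KKRRKKK
KKKKKKK
KKKKKKK
KKKKKKB
KKKKKKB
KKKKKKK
After op 2 paint(0,0,Y):
YKKKKKK
KKRRKKK
KKKKKKK
KKKKKKK
KKKKKKB
KKKKKKB
KKKKKKK
After op 3 paint(6,0,Y):
YKKKKKK
KKRRKKK
KKKKKKK
KKKKKKK
KKKKKKB
KKKKKKB
YKKKKKK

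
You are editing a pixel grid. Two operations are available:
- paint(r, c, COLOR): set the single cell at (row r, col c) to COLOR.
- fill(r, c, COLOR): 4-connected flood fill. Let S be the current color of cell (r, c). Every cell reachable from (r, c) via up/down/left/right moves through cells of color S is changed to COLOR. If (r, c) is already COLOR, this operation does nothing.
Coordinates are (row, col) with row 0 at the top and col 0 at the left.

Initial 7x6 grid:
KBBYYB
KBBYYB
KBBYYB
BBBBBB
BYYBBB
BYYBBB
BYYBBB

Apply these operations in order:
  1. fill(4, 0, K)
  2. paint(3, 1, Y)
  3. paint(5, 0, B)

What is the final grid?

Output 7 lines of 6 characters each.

After op 1 fill(4,0,K) [27 cells changed]:
KKKYYK
KKKYYK
KKKYYK
KKKKKK
KYYKKK
KYYKKK
KYYKKK
After op 2 paint(3,1,Y):
KKKYYK
KKKYYK
KKKYYK
KYKKKK
KYYKKK
KYYKKK
KYYKKK
After op 3 paint(5,0,B):
KKKYYK
KKKYYK
KKKYYK
KYKKKK
KYYKKK
BYYKKK
KYYKKK

Answer: KKKYYK
KKKYYK
KKKYYK
KYKKKK
KYYKKK
BYYKKK
KYYKKK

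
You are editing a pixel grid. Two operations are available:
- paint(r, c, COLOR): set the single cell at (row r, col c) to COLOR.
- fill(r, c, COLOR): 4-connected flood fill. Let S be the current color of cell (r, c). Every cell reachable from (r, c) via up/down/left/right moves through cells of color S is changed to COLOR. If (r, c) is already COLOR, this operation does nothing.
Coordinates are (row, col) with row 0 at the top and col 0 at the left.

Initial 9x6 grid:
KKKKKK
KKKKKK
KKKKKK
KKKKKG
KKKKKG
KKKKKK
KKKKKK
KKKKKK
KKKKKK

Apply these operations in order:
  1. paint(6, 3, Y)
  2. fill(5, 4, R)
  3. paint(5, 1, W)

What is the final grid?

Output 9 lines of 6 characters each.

Answer: RRRRRR
RRRRRR
RRRRRR
RRRRRG
RRRRRG
RWRRRR
RRRYRR
RRRRRR
RRRRRR

Derivation:
After op 1 paint(6,3,Y):
KKKKKK
KKKKKK
KKKKKK
KKKKKG
KKKKKG
KKKKKK
KKKYKK
KKKKKK
KKKKKK
After op 2 fill(5,4,R) [51 cells changed]:
RRRRRR
RRRRRR
RRRRRR
RRRRRG
RRRRRG
RRRRRR
RRRYRR
RRRRRR
RRRRRR
After op 3 paint(5,1,W):
RRRRRR
RRRRRR
RRRRRR
RRRRRG
RRRRRG
RWRRRR
RRRYRR
RRRRRR
RRRRRR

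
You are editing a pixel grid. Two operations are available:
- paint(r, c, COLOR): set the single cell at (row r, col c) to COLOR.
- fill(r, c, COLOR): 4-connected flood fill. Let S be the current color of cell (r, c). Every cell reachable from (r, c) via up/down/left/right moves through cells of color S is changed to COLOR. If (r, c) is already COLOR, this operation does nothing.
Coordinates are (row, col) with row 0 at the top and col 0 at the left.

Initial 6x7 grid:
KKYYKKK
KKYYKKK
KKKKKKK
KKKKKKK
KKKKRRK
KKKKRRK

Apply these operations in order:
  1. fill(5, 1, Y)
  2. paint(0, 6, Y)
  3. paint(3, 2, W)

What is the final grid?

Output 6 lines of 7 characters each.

After op 1 fill(5,1,Y) [34 cells changed]:
YYYYYYY
YYYYYYY
YYYYYYY
YYYYYYY
YYYYRRY
YYYYRRY
After op 2 paint(0,6,Y):
YYYYYYY
YYYYYYY
YYYYYYY
YYYYYYY
YYYYRRY
YYYYRRY
After op 3 paint(3,2,W):
YYYYYYY
YYYYYYY
YYYYYYY
YYWYYYY
YYYYRRY
YYYYRRY

Answer: YYYYYYY
YYYYYYY
YYYYYYY
YYWYYYY
YYYYRRY
YYYYRRY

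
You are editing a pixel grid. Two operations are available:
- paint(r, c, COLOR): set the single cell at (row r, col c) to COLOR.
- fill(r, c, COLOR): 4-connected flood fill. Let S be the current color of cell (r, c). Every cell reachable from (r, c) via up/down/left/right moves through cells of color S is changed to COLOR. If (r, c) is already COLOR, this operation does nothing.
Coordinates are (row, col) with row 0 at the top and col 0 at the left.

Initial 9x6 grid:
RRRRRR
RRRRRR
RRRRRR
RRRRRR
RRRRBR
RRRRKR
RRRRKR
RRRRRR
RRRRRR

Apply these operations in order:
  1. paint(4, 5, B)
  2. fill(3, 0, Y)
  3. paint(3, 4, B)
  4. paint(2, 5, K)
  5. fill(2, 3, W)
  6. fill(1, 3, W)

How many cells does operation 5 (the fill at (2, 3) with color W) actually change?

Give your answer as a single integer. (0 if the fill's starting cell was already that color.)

After op 1 paint(4,5,B):
RRRRRR
RRRRRR
RRRRRR
RRRRRR
RRRRBB
RRRRKR
RRRRKR
RRRRRR
RRRRRR
After op 2 fill(3,0,Y) [50 cells changed]:
YYYYYY
YYYYYY
YYYYYY
YYYYYY
YYYYBB
YYYYKY
YYYYKY
YYYYYY
YYYYYY
After op 3 paint(3,4,B):
YYYYYY
YYYYYY
YYYYYY
YYYYBY
YYYYBB
YYYYKY
YYYYKY
YYYYYY
YYYYYY
After op 4 paint(2,5,K):
YYYYYY
YYYYYY
YYYYYK
YYYYBY
YYYYBB
YYYYKY
YYYYKY
YYYYYY
YYYYYY
After op 5 fill(2,3,W) [47 cells changed]:
WWWWWW
WWWWWW
WWWWWK
WWWWBY
WWWWBB
WWWWKW
WWWWKW
WWWWWW
WWWWWW

Answer: 47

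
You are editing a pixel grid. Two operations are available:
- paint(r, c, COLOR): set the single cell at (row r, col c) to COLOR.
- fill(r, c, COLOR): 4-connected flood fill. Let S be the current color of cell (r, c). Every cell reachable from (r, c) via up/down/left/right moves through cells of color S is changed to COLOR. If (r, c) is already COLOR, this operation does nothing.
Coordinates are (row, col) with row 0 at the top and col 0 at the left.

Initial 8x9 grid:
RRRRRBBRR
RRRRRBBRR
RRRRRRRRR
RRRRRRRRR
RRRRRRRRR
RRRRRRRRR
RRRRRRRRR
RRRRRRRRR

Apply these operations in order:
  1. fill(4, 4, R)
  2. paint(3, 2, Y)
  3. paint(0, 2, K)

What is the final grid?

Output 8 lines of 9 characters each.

After op 1 fill(4,4,R) [0 cells changed]:
RRRRRBBRR
RRRRRBBRR
RRRRRRRRR
RRRRRRRRR
RRRRRRRRR
RRRRRRRRR
RRRRRRRRR
RRRRRRRRR
After op 2 paint(3,2,Y):
RRRRRBBRR
RRRRRBBRR
RRRRRRRRR
RRYRRRRRR
RRRRRRRRR
RRRRRRRRR
RRRRRRRRR
RRRRRRRRR
After op 3 paint(0,2,K):
RRKRRBBRR
RRRRRBBRR
RRRRRRRRR
RRYRRRRRR
RRRRRRRRR
RRRRRRRRR
RRRRRRRRR
RRRRRRRRR

Answer: RRKRRBBRR
RRRRRBBRR
RRRRRRRRR
RRYRRRRRR
RRRRRRRRR
RRRRRRRRR
RRRRRRRRR
RRRRRRRRR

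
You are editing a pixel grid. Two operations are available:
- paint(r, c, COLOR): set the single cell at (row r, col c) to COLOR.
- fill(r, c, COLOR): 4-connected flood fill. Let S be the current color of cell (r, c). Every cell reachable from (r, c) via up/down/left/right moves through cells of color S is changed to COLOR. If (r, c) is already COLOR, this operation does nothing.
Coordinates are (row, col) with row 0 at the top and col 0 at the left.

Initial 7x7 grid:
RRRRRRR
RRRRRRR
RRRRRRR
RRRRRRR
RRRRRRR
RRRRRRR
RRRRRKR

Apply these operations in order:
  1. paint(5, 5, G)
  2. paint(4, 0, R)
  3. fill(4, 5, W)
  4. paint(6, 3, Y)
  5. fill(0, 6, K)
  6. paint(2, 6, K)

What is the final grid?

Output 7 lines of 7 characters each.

Answer: KKKKKKK
KKKKKKK
KKKKKKK
KKKKKKK
KKKKKKK
KKKKKGK
KKKYKKK

Derivation:
After op 1 paint(5,5,G):
RRRRRRR
RRRRRRR
RRRRRRR
RRRRRRR
RRRRRRR
RRRRRGR
RRRRRKR
After op 2 paint(4,0,R):
RRRRRRR
RRRRRRR
RRRRRRR
RRRRRRR
RRRRRRR
RRRRRGR
RRRRRKR
After op 3 fill(4,5,W) [47 cells changed]:
WWWWWWW
WWWWWWW
WWWWWWW
WWWWWWW
WWWWWWW
WWWWWGW
WWWWWKW
After op 4 paint(6,3,Y):
WWWWWWW
WWWWWWW
WWWWWWW
WWWWWWW
WWWWWWW
WWWWWGW
WWWYWKW
After op 5 fill(0,6,K) [46 cells changed]:
KKKKKKK
KKKKKKK
KKKKKKK
KKKKKKK
KKKKKKK
KKKKKGK
KKKYKKK
After op 6 paint(2,6,K):
KKKKKKK
KKKKKKK
KKKKKKK
KKKKKKK
KKKKKKK
KKKKKGK
KKKYKKK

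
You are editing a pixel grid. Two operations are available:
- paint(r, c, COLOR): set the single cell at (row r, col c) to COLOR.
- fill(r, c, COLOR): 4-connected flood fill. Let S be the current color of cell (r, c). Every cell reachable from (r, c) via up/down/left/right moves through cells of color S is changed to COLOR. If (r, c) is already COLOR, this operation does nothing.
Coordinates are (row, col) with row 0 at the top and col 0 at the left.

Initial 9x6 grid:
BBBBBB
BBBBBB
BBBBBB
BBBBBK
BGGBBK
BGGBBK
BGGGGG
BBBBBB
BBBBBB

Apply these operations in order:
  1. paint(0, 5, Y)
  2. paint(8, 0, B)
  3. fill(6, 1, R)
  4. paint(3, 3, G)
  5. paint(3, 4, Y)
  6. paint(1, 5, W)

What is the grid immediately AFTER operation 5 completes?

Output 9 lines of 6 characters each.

After op 1 paint(0,5,Y):
BBBBBY
BBBBBB
BBBBBB
BBBBBK
BGGBBK
BGGBBK
BGGGGG
BBBBBB
BBBBBB
After op 2 paint(8,0,B):
BBBBBY
BBBBBB
BBBBBB
BBBBBK
BGGBBK
BGGBBK
BGGGGG
BBBBBB
BBBBBB
After op 3 fill(6,1,R) [9 cells changed]:
BBBBBY
BBBBBB
BBBBBB
BBBBBK
BRRBBK
BRRBBK
BRRRRR
BBBBBB
BBBBBB
After op 4 paint(3,3,G):
BBBBBY
BBBBBB
BBBBBB
BBBGBK
BRRBBK
BRRBBK
BRRRRR
BBBBBB
BBBBBB
After op 5 paint(3,4,Y):
BBBBBY
BBBBBB
BBBBBB
BBBGYK
BRRBBK
BRRBBK
BRRRRR
BBBBBB
BBBBBB

Answer: BBBBBY
BBBBBB
BBBBBB
BBBGYK
BRRBBK
BRRBBK
BRRRRR
BBBBBB
BBBBBB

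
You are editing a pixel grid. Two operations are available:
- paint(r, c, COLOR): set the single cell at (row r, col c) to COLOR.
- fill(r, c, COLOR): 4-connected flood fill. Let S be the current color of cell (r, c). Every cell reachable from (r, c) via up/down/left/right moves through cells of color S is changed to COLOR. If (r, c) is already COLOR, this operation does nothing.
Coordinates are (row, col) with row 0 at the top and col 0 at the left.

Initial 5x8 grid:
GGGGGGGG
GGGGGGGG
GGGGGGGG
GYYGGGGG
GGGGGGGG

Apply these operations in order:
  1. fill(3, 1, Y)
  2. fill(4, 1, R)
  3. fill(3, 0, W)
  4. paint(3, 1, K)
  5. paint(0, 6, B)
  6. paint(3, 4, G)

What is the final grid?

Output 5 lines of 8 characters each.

After op 1 fill(3,1,Y) [0 cells changed]:
GGGGGGGG
GGGGGGGG
GGGGGGGG
GYYGGGGG
GGGGGGGG
After op 2 fill(4,1,R) [38 cells changed]:
RRRRRRRR
RRRRRRRR
RRRRRRRR
RYYRRRRR
RRRRRRRR
After op 3 fill(3,0,W) [38 cells changed]:
WWWWWWWW
WWWWWWWW
WWWWWWWW
WYYWWWWW
WWWWWWWW
After op 4 paint(3,1,K):
WWWWWWWW
WWWWWWWW
WWWWWWWW
WKYWWWWW
WWWWWWWW
After op 5 paint(0,6,B):
WWWWWWBW
WWWWWWWW
WWWWWWWW
WKYWWWWW
WWWWWWWW
After op 6 paint(3,4,G):
WWWWWWBW
WWWWWWWW
WWWWWWWW
WKYWGWWW
WWWWWWWW

Answer: WWWWWWBW
WWWWWWWW
WWWWWWWW
WKYWGWWW
WWWWWWWW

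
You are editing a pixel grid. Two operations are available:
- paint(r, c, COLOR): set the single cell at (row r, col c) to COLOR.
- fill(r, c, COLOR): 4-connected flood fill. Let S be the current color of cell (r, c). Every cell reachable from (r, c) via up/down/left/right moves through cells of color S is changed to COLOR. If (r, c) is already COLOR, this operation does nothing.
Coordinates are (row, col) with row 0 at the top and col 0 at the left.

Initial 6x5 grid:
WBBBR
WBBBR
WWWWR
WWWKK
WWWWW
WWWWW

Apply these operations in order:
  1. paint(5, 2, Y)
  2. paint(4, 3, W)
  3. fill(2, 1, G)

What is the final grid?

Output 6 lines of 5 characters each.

Answer: GBBBR
GBBBR
GGGGR
GGGKK
GGGGG
GGYGG

Derivation:
After op 1 paint(5,2,Y):
WBBBR
WBBBR
WWWWR
WWWKK
WWWWW
WWYWW
After op 2 paint(4,3,W):
WBBBR
WBBBR
WWWWR
WWWKK
WWWWW
WWYWW
After op 3 fill(2,1,G) [18 cells changed]:
GBBBR
GBBBR
GGGGR
GGGKK
GGGGG
GGYGG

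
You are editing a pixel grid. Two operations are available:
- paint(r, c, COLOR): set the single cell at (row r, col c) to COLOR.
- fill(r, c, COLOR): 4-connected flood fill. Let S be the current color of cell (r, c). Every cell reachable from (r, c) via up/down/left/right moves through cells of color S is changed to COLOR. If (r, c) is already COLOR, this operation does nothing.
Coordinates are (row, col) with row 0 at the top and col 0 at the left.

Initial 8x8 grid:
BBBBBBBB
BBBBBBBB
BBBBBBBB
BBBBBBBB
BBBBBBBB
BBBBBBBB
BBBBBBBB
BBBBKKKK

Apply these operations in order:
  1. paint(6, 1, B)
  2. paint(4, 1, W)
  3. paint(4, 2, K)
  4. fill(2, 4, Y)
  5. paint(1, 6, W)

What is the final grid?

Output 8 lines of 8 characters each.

After op 1 paint(6,1,B):
BBBBBBBB
BBBBBBBB
BBBBBBBB
BBBBBBBB
BBBBBBBB
BBBBBBBB
BBBBBBBB
BBBBKKKK
After op 2 paint(4,1,W):
BBBBBBBB
BBBBBBBB
BBBBBBBB
BBBBBBBB
BWBBBBBB
BBBBBBBB
BBBBBBBB
BBBBKKKK
After op 3 paint(4,2,K):
BBBBBBBB
BBBBBBBB
BBBBBBBB
BBBBBBBB
BWKBBBBB
BBBBBBBB
BBBBBBBB
BBBBKKKK
After op 4 fill(2,4,Y) [58 cells changed]:
YYYYYYYY
YYYYYYYY
YYYYYYYY
YYYYYYYY
YWKYYYYY
YYYYYYYY
YYYYYYYY
YYYYKKKK
After op 5 paint(1,6,W):
YYYYYYYY
YYYYYYWY
YYYYYYYY
YYYYYYYY
YWKYYYYY
YYYYYYYY
YYYYYYYY
YYYYKKKK

Answer: YYYYYYYY
YYYYYYWY
YYYYYYYY
YYYYYYYY
YWKYYYYY
YYYYYYYY
YYYYYYYY
YYYYKKKK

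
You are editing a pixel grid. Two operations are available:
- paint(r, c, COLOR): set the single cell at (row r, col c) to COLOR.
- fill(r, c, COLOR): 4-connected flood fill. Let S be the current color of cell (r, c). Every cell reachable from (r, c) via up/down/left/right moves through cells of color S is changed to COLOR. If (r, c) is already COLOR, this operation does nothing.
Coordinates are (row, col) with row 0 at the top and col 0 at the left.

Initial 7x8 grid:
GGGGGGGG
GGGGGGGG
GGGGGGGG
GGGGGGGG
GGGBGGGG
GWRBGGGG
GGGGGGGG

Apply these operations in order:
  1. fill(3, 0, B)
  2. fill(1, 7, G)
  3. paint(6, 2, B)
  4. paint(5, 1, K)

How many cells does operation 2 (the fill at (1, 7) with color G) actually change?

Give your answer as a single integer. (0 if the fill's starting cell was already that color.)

After op 1 fill(3,0,B) [52 cells changed]:
BBBBBBBB
BBBBBBBB
BBBBBBBB
BBBBBBBB
BBBBBBBB
BWRBBBBB
BBBBBBBB
After op 2 fill(1,7,G) [54 cells changed]:
GGGGGGGG
GGGGGGGG
GGGGGGGG
GGGGGGGG
GGGGGGGG
GWRGGGGG
GGGGGGGG

Answer: 54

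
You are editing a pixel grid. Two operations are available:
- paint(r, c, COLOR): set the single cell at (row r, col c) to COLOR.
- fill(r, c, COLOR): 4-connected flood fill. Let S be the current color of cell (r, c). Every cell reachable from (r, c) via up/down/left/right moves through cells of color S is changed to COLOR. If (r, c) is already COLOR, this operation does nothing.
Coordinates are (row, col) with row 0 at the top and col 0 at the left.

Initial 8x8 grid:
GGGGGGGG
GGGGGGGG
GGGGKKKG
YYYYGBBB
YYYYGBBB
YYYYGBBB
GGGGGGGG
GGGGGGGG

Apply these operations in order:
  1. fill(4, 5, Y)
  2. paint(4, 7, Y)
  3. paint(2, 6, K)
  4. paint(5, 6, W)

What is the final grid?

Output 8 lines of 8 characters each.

Answer: GGGGGGGG
GGGGGGGG
GGGGKKKG
YYYYGYYY
YYYYGYYY
YYYYGYWY
GGGGGGGG
GGGGGGGG

Derivation:
After op 1 fill(4,5,Y) [9 cells changed]:
GGGGGGGG
GGGGGGGG
GGGGKKKG
YYYYGYYY
YYYYGYYY
YYYYGYYY
GGGGGGGG
GGGGGGGG
After op 2 paint(4,7,Y):
GGGGGGGG
GGGGGGGG
GGGGKKKG
YYYYGYYY
YYYYGYYY
YYYYGYYY
GGGGGGGG
GGGGGGGG
After op 3 paint(2,6,K):
GGGGGGGG
GGGGGGGG
GGGGKKKG
YYYYGYYY
YYYYGYYY
YYYYGYYY
GGGGGGGG
GGGGGGGG
After op 4 paint(5,6,W):
GGGGGGGG
GGGGGGGG
GGGGKKKG
YYYYGYYY
YYYYGYYY
YYYYGYWY
GGGGGGGG
GGGGGGGG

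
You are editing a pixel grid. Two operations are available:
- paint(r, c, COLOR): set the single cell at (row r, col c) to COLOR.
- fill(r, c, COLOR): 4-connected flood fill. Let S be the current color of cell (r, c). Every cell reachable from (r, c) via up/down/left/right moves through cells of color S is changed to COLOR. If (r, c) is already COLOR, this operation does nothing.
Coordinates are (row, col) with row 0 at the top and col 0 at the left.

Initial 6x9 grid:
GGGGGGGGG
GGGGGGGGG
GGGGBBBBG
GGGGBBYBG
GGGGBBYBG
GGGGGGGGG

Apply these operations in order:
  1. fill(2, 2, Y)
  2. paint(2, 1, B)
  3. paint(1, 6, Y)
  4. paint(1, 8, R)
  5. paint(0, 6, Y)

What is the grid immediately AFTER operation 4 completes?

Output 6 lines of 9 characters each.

After op 1 fill(2,2,Y) [42 cells changed]:
YYYYYYYYY
YYYYYYYYY
YYYYBBBBY
YYYYBBYBY
YYYYBBYBY
YYYYYYYYY
After op 2 paint(2,1,B):
YYYYYYYYY
YYYYYYYYY
YBYYBBBBY
YYYYBBYBY
YYYYBBYBY
YYYYYYYYY
After op 3 paint(1,6,Y):
YYYYYYYYY
YYYYYYYYY
YBYYBBBBY
YYYYBBYBY
YYYYBBYBY
YYYYYYYYY
After op 4 paint(1,8,R):
YYYYYYYYY
YYYYYYYYR
YBYYBBBBY
YYYYBBYBY
YYYYBBYBY
YYYYYYYYY

Answer: YYYYYYYYY
YYYYYYYYR
YBYYBBBBY
YYYYBBYBY
YYYYBBYBY
YYYYYYYYY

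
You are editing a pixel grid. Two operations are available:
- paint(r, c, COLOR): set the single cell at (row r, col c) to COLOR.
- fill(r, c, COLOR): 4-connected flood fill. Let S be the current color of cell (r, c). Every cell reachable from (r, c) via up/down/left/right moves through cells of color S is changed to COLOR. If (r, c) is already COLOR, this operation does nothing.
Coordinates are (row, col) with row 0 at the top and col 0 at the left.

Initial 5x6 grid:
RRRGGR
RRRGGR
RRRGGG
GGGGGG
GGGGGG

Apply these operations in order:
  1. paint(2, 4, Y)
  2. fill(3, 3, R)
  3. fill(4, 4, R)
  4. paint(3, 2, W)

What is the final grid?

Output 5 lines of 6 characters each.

Answer: RRRRRR
RRRRRR
RRRRYR
RRWRRR
RRRRRR

Derivation:
After op 1 paint(2,4,Y):
RRRGGR
RRRGGR
RRRGYG
GGGGGG
GGGGGG
After op 2 fill(3,3,R) [18 cells changed]:
RRRRRR
RRRRRR
RRRRYR
RRRRRR
RRRRRR
After op 3 fill(4,4,R) [0 cells changed]:
RRRRRR
RRRRRR
RRRRYR
RRRRRR
RRRRRR
After op 4 paint(3,2,W):
RRRRRR
RRRRRR
RRRRYR
RRWRRR
RRRRRR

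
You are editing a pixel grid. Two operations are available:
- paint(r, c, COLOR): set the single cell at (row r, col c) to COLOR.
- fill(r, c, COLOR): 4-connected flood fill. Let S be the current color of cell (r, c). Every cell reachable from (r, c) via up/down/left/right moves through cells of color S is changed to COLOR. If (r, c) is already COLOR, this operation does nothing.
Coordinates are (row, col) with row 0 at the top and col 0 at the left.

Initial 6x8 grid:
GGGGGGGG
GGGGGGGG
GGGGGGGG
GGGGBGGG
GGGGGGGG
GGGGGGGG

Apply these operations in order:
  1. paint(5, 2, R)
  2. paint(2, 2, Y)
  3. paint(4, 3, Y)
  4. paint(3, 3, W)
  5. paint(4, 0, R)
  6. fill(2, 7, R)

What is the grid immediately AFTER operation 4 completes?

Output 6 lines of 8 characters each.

Answer: GGGGGGGG
GGGGGGGG
GGYGGGGG
GGGWBGGG
GGGYGGGG
GGRGGGGG

Derivation:
After op 1 paint(5,2,R):
GGGGGGGG
GGGGGGGG
GGGGGGGG
GGGGBGGG
GGGGGGGG
GGRGGGGG
After op 2 paint(2,2,Y):
GGGGGGGG
GGGGGGGG
GGYGGGGG
GGGGBGGG
GGGGGGGG
GGRGGGGG
After op 3 paint(4,3,Y):
GGGGGGGG
GGGGGGGG
GGYGGGGG
GGGGBGGG
GGGYGGGG
GGRGGGGG
After op 4 paint(3,3,W):
GGGGGGGG
GGGGGGGG
GGYGGGGG
GGGWBGGG
GGGYGGGG
GGRGGGGG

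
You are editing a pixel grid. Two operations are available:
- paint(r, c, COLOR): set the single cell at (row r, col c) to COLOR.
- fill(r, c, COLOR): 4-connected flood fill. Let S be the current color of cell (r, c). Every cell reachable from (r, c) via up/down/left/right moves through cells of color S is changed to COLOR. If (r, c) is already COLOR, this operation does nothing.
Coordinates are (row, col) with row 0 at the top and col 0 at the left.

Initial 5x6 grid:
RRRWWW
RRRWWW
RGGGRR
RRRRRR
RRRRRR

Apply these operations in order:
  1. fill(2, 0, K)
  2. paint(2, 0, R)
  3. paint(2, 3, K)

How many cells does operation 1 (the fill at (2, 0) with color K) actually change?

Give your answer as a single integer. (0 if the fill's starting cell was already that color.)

After op 1 fill(2,0,K) [21 cells changed]:
KKKWWW
KKKWWW
KGGGKK
KKKKKK
KKKKKK

Answer: 21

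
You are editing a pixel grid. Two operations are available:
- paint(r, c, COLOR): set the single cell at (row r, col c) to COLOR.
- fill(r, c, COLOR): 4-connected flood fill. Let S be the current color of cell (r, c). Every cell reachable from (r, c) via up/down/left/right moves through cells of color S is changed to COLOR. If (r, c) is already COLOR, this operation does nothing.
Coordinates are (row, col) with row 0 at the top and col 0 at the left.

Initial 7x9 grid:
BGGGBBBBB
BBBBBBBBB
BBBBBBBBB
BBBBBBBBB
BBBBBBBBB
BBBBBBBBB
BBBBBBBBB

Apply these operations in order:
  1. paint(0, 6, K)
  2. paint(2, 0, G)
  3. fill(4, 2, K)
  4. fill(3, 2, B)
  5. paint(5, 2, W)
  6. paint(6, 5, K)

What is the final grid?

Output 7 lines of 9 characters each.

Answer: BGGGBBBBB
BBBBBBBBB
GBBBBBBBB
BBBBBBBBB
BBBBBBBBB
BBWBBBBBB
BBBBBKBBB

Derivation:
After op 1 paint(0,6,K):
BGGGBBKBB
BBBBBBBBB
BBBBBBBBB
BBBBBBBBB
BBBBBBBBB
BBBBBBBBB
BBBBBBBBB
After op 2 paint(2,0,G):
BGGGBBKBB
BBBBBBBBB
GBBBBBBBB
BBBBBBBBB
BBBBBBBBB
BBBBBBBBB
BBBBBBBBB
After op 3 fill(4,2,K) [58 cells changed]:
KGGGKKKKK
KKKKKKKKK
GKKKKKKKK
KKKKKKKKK
KKKKKKKKK
KKKKKKKKK
KKKKKKKKK
After op 4 fill(3,2,B) [59 cells changed]:
BGGGBBBBB
BBBBBBBBB
GBBBBBBBB
BBBBBBBBB
BBBBBBBBB
BBBBBBBBB
BBBBBBBBB
After op 5 paint(5,2,W):
BGGGBBBBB
BBBBBBBBB
GBBBBBBBB
BBBBBBBBB
BBBBBBBBB
BBWBBBBBB
BBBBBBBBB
After op 6 paint(6,5,K):
BGGGBBBBB
BBBBBBBBB
GBBBBBBBB
BBBBBBBBB
BBBBBBBBB
BBWBBBBBB
BBBBBKBBB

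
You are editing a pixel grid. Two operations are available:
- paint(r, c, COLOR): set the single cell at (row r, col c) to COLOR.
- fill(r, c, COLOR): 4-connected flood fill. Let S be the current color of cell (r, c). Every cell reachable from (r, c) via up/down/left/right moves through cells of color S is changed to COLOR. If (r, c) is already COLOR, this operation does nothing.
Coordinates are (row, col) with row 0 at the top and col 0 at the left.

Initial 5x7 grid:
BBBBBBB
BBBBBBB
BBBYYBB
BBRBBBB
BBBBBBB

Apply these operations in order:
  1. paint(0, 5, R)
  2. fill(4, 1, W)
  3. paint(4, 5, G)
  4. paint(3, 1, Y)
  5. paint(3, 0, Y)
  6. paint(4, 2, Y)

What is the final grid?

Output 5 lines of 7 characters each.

After op 1 paint(0,5,R):
BBBBBRB
BBBBBBB
BBBYYBB
BBRBBBB
BBBBBBB
After op 2 fill(4,1,W) [31 cells changed]:
WWWWWRW
WWWWWWW
WWWYYWW
WWRWWWW
WWWWWWW
After op 3 paint(4,5,G):
WWWWWRW
WWWWWWW
WWWYYWW
WWRWWWW
WWWWWGW
After op 4 paint(3,1,Y):
WWWWWRW
WWWWWWW
WWWYYWW
WYRWWWW
WWWWWGW
After op 5 paint(3,0,Y):
WWWWWRW
WWWWWWW
WWWYYWW
YYRWWWW
WWWWWGW
After op 6 paint(4,2,Y):
WWWWWRW
WWWWWWW
WWWYYWW
YYRWWWW
WWYWWGW

Answer: WWWWWRW
WWWWWWW
WWWYYWW
YYRWWWW
WWYWWGW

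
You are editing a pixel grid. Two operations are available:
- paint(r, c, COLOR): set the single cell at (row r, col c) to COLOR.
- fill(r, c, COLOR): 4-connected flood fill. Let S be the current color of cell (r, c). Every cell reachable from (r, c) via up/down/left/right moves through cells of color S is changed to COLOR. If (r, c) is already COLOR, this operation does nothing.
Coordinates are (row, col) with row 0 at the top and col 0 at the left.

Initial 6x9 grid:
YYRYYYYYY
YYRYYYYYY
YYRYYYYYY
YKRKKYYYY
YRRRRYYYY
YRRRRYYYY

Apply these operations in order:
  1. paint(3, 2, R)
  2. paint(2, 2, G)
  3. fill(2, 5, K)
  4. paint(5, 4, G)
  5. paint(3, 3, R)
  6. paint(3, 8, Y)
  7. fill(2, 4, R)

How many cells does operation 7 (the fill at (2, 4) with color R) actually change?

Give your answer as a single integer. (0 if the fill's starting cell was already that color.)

After op 1 paint(3,2,R):
YYRYYYYYY
YYRYYYYYY
YYRYYYYYY
YKRKKYYYY
YRRRRYYYY
YRRRRYYYY
After op 2 paint(2,2,G):
YYRYYYYYY
YYRYYYYYY
YYGYYYYYY
YKRKKYYYY
YRRRRYYYY
YRRRRYYYY
After op 3 fill(2,5,K) [30 cells changed]:
YYRKKKKKK
YYRKKKKKK
YYGKKKKKK
YKRKKKKKK
YRRRRKKKK
YRRRRKKKK
After op 4 paint(5,4,G):
YYRKKKKKK
YYRKKKKKK
YYGKKKKKK
YKRKKKKKK
YRRRRKKKK
YRRRGKKKK
After op 5 paint(3,3,R):
YYRKKKKKK
YYRKKKKKK
YYGKKKKKK
YKRRKKKKK
YRRRRKKKK
YRRRGKKKK
After op 6 paint(3,8,Y):
YYRKKKKKK
YYRKKKKKK
YYGKKKKKK
YKRRKKKKY
YRRRRKKKK
YRRRGKKKK
After op 7 fill(2,4,R) [30 cells changed]:
YYRRRRRRR
YYRRRRRRR
YYGRRRRRR
YKRRRRRRY
YRRRRRRRR
YRRRGRRRR

Answer: 30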